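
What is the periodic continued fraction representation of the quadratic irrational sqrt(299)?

Write x_i = (sqrt(299) + m_i)/d_i with (m_0, d_0) = (0, 1). a_0 = floor(sqrt(299)) = 17, since 17^2 = 289 <= 299 < 324 = 18^2.
Iterate m_{i+1} = d_i*a_i - m_i, d_{i+1} = (299 - m_{i+1}^2)/d_i, a_{i+1} = floor((a_0 + m_{i+1})/d_{i+1}):
  m_1 = 1*17 - 0 = 17, d_1 = (299 - 17^2)/1 = 10/1 = 10, a_1 = floor((17 + 17)/10) = 3.
  m_2 = 10*3 - 17 = 13, d_2 = (299 - 13^2)/10 = 130/10 = 13, a_2 = floor((17 + 13)/13) = 2.
  m_3 = 13*2 - 13 = 13, d_3 = (299 - 13^2)/13 = 130/13 = 10, a_3 = floor((17 + 13)/10) = 3.
  m_4 = 10*3 - 13 = 17, d_4 = (299 - 17^2)/10 = 10/10 = 1, a_4 = floor((17 + 17)/1) = 34.
  m_5 = 1*34 - 17 = 17, d_5 = (299 - 17^2)/1 = 10/1 = 10: (m_5, d_5) = (m_1, d_1) = (17, 10), so from here the quotients repeat a_1, ..., a_4; the period length is 4.
Hence the expansion of sqrt(299) is a_0 = 17 followed by the repeating block 3, 2, 3, 34 (period 4).

[17; (3, 2, 3, 34)]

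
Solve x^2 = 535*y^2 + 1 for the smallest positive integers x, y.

(x, y) = (1618804, 69987)

First expand sqrt(535) as a continued fraction. With x_i = (sqrt(535) + m_i)/d_i and (m_0, d_0) = (0, 1): a_0 = floor(sqrt(535)) = 23, since 23^2 = 529 <= 535 < 576 = 24^2.
Iterate m_{i+1} = d_i*a_i - m_i, d_{i+1} = (535 - m_{i+1}^2)/d_i, a_{i+1} = floor((a_0 + m_{i+1})/d_{i+1}):
  m_1 = 1*23 - 0 = 23, d_1 = (535 - 23^2)/1 = 6/1 = 6, a_1 = floor((23 + 23)/6) = 7.
  m_2 = 6*7 - 23 = 19, d_2 = (535 - 19^2)/6 = 174/6 = 29, a_2 = floor((23 + 19)/29) = 1.
  m_3 = 29*1 - 19 = 10, d_3 = (535 - 10^2)/29 = 435/29 = 15, a_3 = floor((23 + 10)/15) = 2.
  m_4 = 15*2 - 10 = 20, d_4 = (535 - 20^2)/15 = 135/15 = 9, a_4 = floor((23 + 20)/9) = 4.
  m_5 = 9*4 - 20 = 16, d_5 = (535 - 16^2)/9 = 279/9 = 31, a_5 = floor((23 + 16)/31) = 1.
  m_6 = 31*1 - 16 = 15, d_6 = (535 - 15^2)/31 = 310/31 = 10, a_6 = floor((23 + 15)/10) = 3.
  m_7 = 10*3 - 15 = 15, d_7 = (535 - 15^2)/10 = 310/10 = 31, a_7 = floor((23 + 15)/31) = 1.
  m_8 = 31*1 - 15 = 16, d_8 = (535 - 16^2)/31 = 279/31 = 9, a_8 = floor((23 + 16)/9) = 4.
  m_9 = 9*4 - 16 = 20, d_9 = (535 - 20^2)/9 = 135/9 = 15, a_9 = floor((23 + 20)/15) = 2.
  m_10 = 15*2 - 20 = 10, d_10 = (535 - 10^2)/15 = 435/15 = 29, a_10 = floor((23 + 10)/29) = 1.
  m_11 = 29*1 - 10 = 19, d_11 = (535 - 19^2)/29 = 174/29 = 6, a_11 = floor((23 + 19)/6) = 7.
  m_12 = 6*7 - 19 = 23, d_12 = (535 - 23^2)/6 = 6/6 = 1, a_12 = floor((23 + 23)/1) = 46.
  m_13 = 1*46 - 23 = 23, d_13 = (535 - 23^2)/1 = 6/1 = 6: (m_13, d_13) = (m_1, d_1) = (23, 6), so from here the quotients repeat a_1, ..., a_12; the period length is 12.
So sqrt(535) = [23; (7, 1, 2, 4, 1, 3, 1, 4, 2, 1, 7, 46)] with period length k = 12.
k is even, so the fundamental solution of x^2 - 535y^2 = 1 is (p_{k-1}, q_{k-1}) = (p_11, q_11); compute convergents through index 11.
Convergents (p_i = a_i*p_{i-1} + p_{i-2}, q_i = a_i*q_{i-1} + q_{i-2} with p_{-2}=0, p_{-1}=1, q_{-2}=1, q_{-1}=0):
  i=0: a_0=23, p_0 = 23*1 + 0 = 23, q_0 = 23*0 + 1 = 1.
  i=1: a_1=7, p_1 = 7*23 + 1 = 162, q_1 = 7*1 + 0 = 7.
  i=2: a_2=1, p_2 = 1*162 + 23 = 185, q_2 = 1*7 + 1 = 8.
  i=3: a_3=2, p_3 = 2*185 + 162 = 532, q_3 = 2*8 + 7 = 23.
  i=4: a_4=4, p_4 = 4*532 + 185 = 2313, q_4 = 4*23 + 8 = 100.
  i=5: a_5=1, p_5 = 1*2313 + 532 = 2845, q_5 = 1*100 + 23 = 123.
  i=6: a_6=3, p_6 = 3*2845 + 2313 = 10848, q_6 = 3*123 + 100 = 469.
  i=7: a_7=1, p_7 = 1*10848 + 2845 = 13693, q_7 = 1*469 + 123 = 592.
  i=8: a_8=4, p_8 = 4*13693 + 10848 = 65620, q_8 = 4*592 + 469 = 2837.
  i=9: a_9=2, p_9 = 2*65620 + 13693 = 144933, q_9 = 2*2837 + 592 = 6266.
  i=10: a_10=1, p_10 = 1*144933 + 65620 = 210553, q_10 = 1*6266 + 2837 = 9103.
  i=11: a_11=7, p_11 = 7*210553 + 144933 = 1618804, q_11 = 7*9103 + 6266 = 69987.
Check: 1618804^2 - 535*69987^2 = 2620526390416 - 2620526390415 = 1, so (x, y) = (1618804, 69987) solves the equation, and by the theorem it is the least positive solution.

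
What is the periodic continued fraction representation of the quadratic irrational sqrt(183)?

Write x_i = (sqrt(183) + m_i)/d_i with (m_0, d_0) = (0, 1). a_0 = floor(sqrt(183)) = 13, since 13^2 = 169 <= 183 < 196 = 14^2.
Iterate m_{i+1} = d_i*a_i - m_i, d_{i+1} = (183 - m_{i+1}^2)/d_i, a_{i+1} = floor((a_0 + m_{i+1})/d_{i+1}):
  m_1 = 1*13 - 0 = 13, d_1 = (183 - 13^2)/1 = 14/1 = 14, a_1 = floor((13 + 13)/14) = 1.
  m_2 = 14*1 - 13 = 1, d_2 = (183 - 1^2)/14 = 182/14 = 13, a_2 = floor((13 + 1)/13) = 1.
  m_3 = 13*1 - 1 = 12, d_3 = (183 - 12^2)/13 = 39/13 = 3, a_3 = floor((13 + 12)/3) = 8.
  m_4 = 3*8 - 12 = 12, d_4 = (183 - 12^2)/3 = 39/3 = 13, a_4 = floor((13 + 12)/13) = 1.
  m_5 = 13*1 - 12 = 1, d_5 = (183 - 1^2)/13 = 182/13 = 14, a_5 = floor((13 + 1)/14) = 1.
  m_6 = 14*1 - 1 = 13, d_6 = (183 - 13^2)/14 = 14/14 = 1, a_6 = floor((13 + 13)/1) = 26.
  m_7 = 1*26 - 13 = 13, d_7 = (183 - 13^2)/1 = 14/1 = 14: (m_7, d_7) = (m_1, d_1) = (13, 14), so from here the quotients repeat a_1, ..., a_6; the period length is 6.
Hence the expansion of sqrt(183) is a_0 = 13 followed by the repeating block 1, 1, 8, 1, 1, 26 (period 6).

[13; (1, 1, 8, 1, 1, 26)]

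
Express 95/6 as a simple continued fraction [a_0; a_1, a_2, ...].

Run the Euclidean algorithm on 95 and 6; the successive quotients are the partial quotients a_0, a_1, ... (each step inverts the fractional part left over by the previous one):
  95 = 15*6 + 5, so a_0 = 15.
  6 = 1*5 + 1, so a_1 = 1.
  5 = 5*1 + 0, so a_2 = 5.
The remainder reaches 0 after 3 divisions, so the expansion has 3 partial quotients, read off in order.

[15; 1, 5]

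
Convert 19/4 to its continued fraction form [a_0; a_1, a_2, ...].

[4; 1, 3]

Run the Euclidean algorithm on 19 and 4; the successive quotients are the partial quotients a_0, a_1, ... (each step inverts the fractional part left over by the previous one):
  19 = 4*4 + 3, so a_0 = 4.
  4 = 1*3 + 1, so a_1 = 1.
  3 = 3*1 + 0, so a_2 = 3.
The remainder reaches 0 after 3 divisions, so the expansion has 3 partial quotients, read off in order.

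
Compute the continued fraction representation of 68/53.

Run the Euclidean algorithm on 68 and 53; the successive quotients are the partial quotients a_0, a_1, ... (each step inverts the fractional part left over by the previous one):
  68 = 1*53 + 15, so a_0 = 1.
  53 = 3*15 + 8, so a_1 = 3.
  15 = 1*8 + 7, so a_2 = 1.
  8 = 1*7 + 1, so a_3 = 1.
  7 = 7*1 + 0, so a_4 = 7.
The remainder reaches 0 after 5 divisions, so the expansion has 5 partial quotients, read off in order.

[1; 3, 1, 1, 7]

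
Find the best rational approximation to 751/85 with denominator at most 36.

Expand x = 751/85 as a continued fraction with the Euclidean algorithm:
  751 = 8*85 + 71, so a_0 = 8.
  85 = 1*71 + 14, so a_1 = 1.
  71 = 5*14 + 1, so a_2 = 5.
  14 = 14*1 + 0, so a_3 = 14.
so x = [8; 1, 5, 14].
Convergents (p_i = a_i*p_{i-1} + p_{i-2}, q_i = a_i*q_{i-1} + q_{i-2} with p_{-2}=0, p_{-1}=1, q_{-2}=1, q_{-1}=0), until the denominator exceeds 36:
  i=0: a_0=8, p_0 = 8*1 + 0 = 8, q_0 = 8*0 + 1 = 1.
  i=1: a_1=1, p_1 = 1*8 + 1 = 9, q_1 = 1*1 + 0 = 1.
  i=2: a_2=5, p_2 = 5*9 + 8 = 53, q_2 = 5*1 + 1 = 6.
  i=3: a_3=14, p_3 = 14*53 + 9 = 751, q_3 = 14*6 + 1 = 85.
q_3 = 85 > 36, so the last convergent with denominator <= 36 is p_2/q_2 = 53/6.
The closest fraction with denominator <= 36 is either p_2/q_2 or the intermediate fraction (k*p_2 + p_1)/(k*q_2 + q_1) with the largest k >= 1 whose denominator stays <= 36; these approach x as k grows, and every other convergent or intermediate fraction in range is farther away.
Largest k: floor((36 - q_1)/q_2) = floor((36 - 1)/6) = 5.
That gives (5*53 + 9)/(5*6 + 1) = 274/31.
Compare the errors: |x - 53/6| = |751*6 - 53*85|/(85*6) = 1/510, and |x - 274/31| = |751*31 - 274*85|/(85*31) = 9/2635.
Cross-multiplying, 1*2635 = 2635 < 4590 = 9*510, so 1/510 is smaller: the convergent 53/6 is closer to x than 274/31.

53/6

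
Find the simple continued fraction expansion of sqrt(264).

[16; (4, 32)]

Write x_i = (sqrt(264) + m_i)/d_i with (m_0, d_0) = (0, 1). a_0 = floor(sqrt(264)) = 16, since 16^2 = 256 <= 264 < 289 = 17^2.
Iterate m_{i+1} = d_i*a_i - m_i, d_{i+1} = (264 - m_{i+1}^2)/d_i, a_{i+1} = floor((a_0 + m_{i+1})/d_{i+1}):
  m_1 = 1*16 - 0 = 16, d_1 = (264 - 16^2)/1 = 8/1 = 8, a_1 = floor((16 + 16)/8) = 4.
  m_2 = 8*4 - 16 = 16, d_2 = (264 - 16^2)/8 = 8/8 = 1, a_2 = floor((16 + 16)/1) = 32.
  m_3 = 1*32 - 16 = 16, d_3 = (264 - 16^2)/1 = 8/1 = 8: (m_3, d_3) = (m_1, d_1) = (16, 8), so from here the quotients repeat a_1, a_2; the period length is 2.
Hence the expansion of sqrt(264) is a_0 = 16 followed by the repeating block 4, 32 (period 2).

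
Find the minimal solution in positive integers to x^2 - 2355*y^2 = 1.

First expand sqrt(2355) as a continued fraction. With x_i = (sqrt(2355) + m_i)/d_i and (m_0, d_0) = (0, 1): a_0 = floor(sqrt(2355)) = 48, since 48^2 = 2304 <= 2355 < 2401 = 49^2.
Iterate m_{i+1} = d_i*a_i - m_i, d_{i+1} = (2355 - m_{i+1}^2)/d_i, a_{i+1} = floor((a_0 + m_{i+1})/d_{i+1}):
  m_1 = 1*48 - 0 = 48, d_1 = (2355 - 48^2)/1 = 51/1 = 51, a_1 = floor((48 + 48)/51) = 1.
  m_2 = 51*1 - 48 = 3, d_2 = (2355 - 3^2)/51 = 2346/51 = 46, a_2 = floor((48 + 3)/46) = 1.
  m_3 = 46*1 - 3 = 43, d_3 = (2355 - 43^2)/46 = 506/46 = 11, a_3 = floor((48 + 43)/11) = 8.
  m_4 = 11*8 - 43 = 45, d_4 = (2355 - 45^2)/11 = 330/11 = 30, a_4 = floor((48 + 45)/30) = 3.
  m_5 = 30*3 - 45 = 45, d_5 = (2355 - 45^2)/30 = 330/30 = 11, a_5 = floor((48 + 45)/11) = 8.
  m_6 = 11*8 - 45 = 43, d_6 = (2355 - 43^2)/11 = 506/11 = 46, a_6 = floor((48 + 43)/46) = 1.
  m_7 = 46*1 - 43 = 3, d_7 = (2355 - 3^2)/46 = 2346/46 = 51, a_7 = floor((48 + 3)/51) = 1.
  m_8 = 51*1 - 3 = 48, d_8 = (2355 - 48^2)/51 = 51/51 = 1, a_8 = floor((48 + 48)/1) = 96.
  m_9 = 1*96 - 48 = 48, d_9 = (2355 - 48^2)/1 = 51/1 = 51: (m_9, d_9) = (m_1, d_1) = (48, 51), so from here the quotients repeat a_1, ..., a_8; the period length is 8.
So sqrt(2355) = [48; (1, 1, 8, 3, 8, 1, 1, 96)] with period length k = 8.
k is even, so the fundamental solution of x^2 - 2355y^2 = 1 is (p_{k-1}, q_{k-1}) = (p_7, q_7); compute convergents through index 7.
Convergents (p_i = a_i*p_{i-1} + p_{i-2}, q_i = a_i*q_{i-1} + q_{i-2} with p_{-2}=0, p_{-1}=1, q_{-2}=1, q_{-1}=0):
  i=0: a_0=48, p_0 = 48*1 + 0 = 48, q_0 = 48*0 + 1 = 1.
  i=1: a_1=1, p_1 = 1*48 + 1 = 49, q_1 = 1*1 + 0 = 1.
  i=2: a_2=1, p_2 = 1*49 + 48 = 97, q_2 = 1*1 + 1 = 2.
  i=3: a_3=8, p_3 = 8*97 + 49 = 825, q_3 = 8*2 + 1 = 17.
  i=4: a_4=3, p_4 = 3*825 + 97 = 2572, q_4 = 3*17 + 2 = 53.
  i=5: a_5=8, p_5 = 8*2572 + 825 = 21401, q_5 = 8*53 + 17 = 441.
  i=6: a_6=1, p_6 = 1*21401 + 2572 = 23973, q_6 = 1*441 + 53 = 494.
  i=7: a_7=1, p_7 = 1*23973 + 21401 = 45374, q_7 = 1*494 + 441 = 935.
Check: 45374^2 - 2355*935^2 = 2058799876 - 2058799875 = 1, so (x, y) = (45374, 935) solves the equation, and by the theorem it is the least positive solution.

(x, y) = (45374, 935)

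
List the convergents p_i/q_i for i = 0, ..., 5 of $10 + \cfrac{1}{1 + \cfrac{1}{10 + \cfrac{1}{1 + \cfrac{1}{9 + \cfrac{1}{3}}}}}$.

Using the convergent recurrence p_i = a_i*p_{i-1} + p_{i-2}, q_i = a_i*q_{i-1} + q_{i-2} with p_{-2}=0, p_{-1}=1, q_{-2}=1, q_{-1}=0:
  i=0: a_0=10, p_0 = 10*1 + 0 = 10, q_0 = 10*0 + 1 = 1.
  i=1: a_1=1, p_1 = 1*10 + 1 = 11, q_1 = 1*1 + 0 = 1.
  i=2: a_2=10, p_2 = 10*11 + 10 = 120, q_2 = 10*1 + 1 = 11.
  i=3: a_3=1, p_3 = 1*120 + 11 = 131, q_3 = 1*11 + 1 = 12.
  i=4: a_4=9, p_4 = 9*131 + 120 = 1299, q_4 = 9*12 + 11 = 119.
  i=5: a_5=3, p_5 = 3*1299 + 131 = 4028, q_5 = 3*119 + 12 = 369.

10/1, 11/1, 120/11, 131/12, 1299/119, 4028/369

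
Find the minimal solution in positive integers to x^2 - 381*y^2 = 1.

(x, y) = (1015, 52)

First expand sqrt(381) as a continued fraction. With x_i = (sqrt(381) + m_i)/d_i and (m_0, d_0) = (0, 1): a_0 = floor(sqrt(381)) = 19, since 19^2 = 361 <= 381 < 400 = 20^2.
Iterate m_{i+1} = d_i*a_i - m_i, d_{i+1} = (381 - m_{i+1}^2)/d_i, a_{i+1} = floor((a_0 + m_{i+1})/d_{i+1}):
  m_1 = 1*19 - 0 = 19, d_1 = (381 - 19^2)/1 = 20/1 = 20, a_1 = floor((19 + 19)/20) = 1.
  m_2 = 20*1 - 19 = 1, d_2 = (381 - 1^2)/20 = 380/20 = 19, a_2 = floor((19 + 1)/19) = 1.
  m_3 = 19*1 - 1 = 18, d_3 = (381 - 18^2)/19 = 57/19 = 3, a_3 = floor((19 + 18)/3) = 12.
  m_4 = 3*12 - 18 = 18, d_4 = (381 - 18^2)/3 = 57/3 = 19, a_4 = floor((19 + 18)/19) = 1.
  m_5 = 19*1 - 18 = 1, d_5 = (381 - 1^2)/19 = 380/19 = 20, a_5 = floor((19 + 1)/20) = 1.
  m_6 = 20*1 - 1 = 19, d_6 = (381 - 19^2)/20 = 20/20 = 1, a_6 = floor((19 + 19)/1) = 38.
  m_7 = 1*38 - 19 = 19, d_7 = (381 - 19^2)/1 = 20/1 = 20: (m_7, d_7) = (m_1, d_1) = (19, 20), so from here the quotients repeat a_1, ..., a_6; the period length is 6.
So sqrt(381) = [19; (1, 1, 12, 1, 1, 38)] with period length k = 6.
k is even, so the fundamental solution of x^2 - 381y^2 = 1 is (p_{k-1}, q_{k-1}) = (p_5, q_5); compute convergents through index 5.
Convergents (p_i = a_i*p_{i-1} + p_{i-2}, q_i = a_i*q_{i-1} + q_{i-2} with p_{-2}=0, p_{-1}=1, q_{-2}=1, q_{-1}=0):
  i=0: a_0=19, p_0 = 19*1 + 0 = 19, q_0 = 19*0 + 1 = 1.
  i=1: a_1=1, p_1 = 1*19 + 1 = 20, q_1 = 1*1 + 0 = 1.
  i=2: a_2=1, p_2 = 1*20 + 19 = 39, q_2 = 1*1 + 1 = 2.
  i=3: a_3=12, p_3 = 12*39 + 20 = 488, q_3 = 12*2 + 1 = 25.
  i=4: a_4=1, p_4 = 1*488 + 39 = 527, q_4 = 1*25 + 2 = 27.
  i=5: a_5=1, p_5 = 1*527 + 488 = 1015, q_5 = 1*27 + 25 = 52.
Check: 1015^2 - 381*52^2 = 1030225 - 1030224 = 1, so (x, y) = (1015, 52) solves the equation, and by the theorem it is the least positive solution.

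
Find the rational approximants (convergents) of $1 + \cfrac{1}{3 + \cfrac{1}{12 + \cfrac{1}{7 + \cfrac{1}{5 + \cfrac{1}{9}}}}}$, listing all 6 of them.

Using the convergent recurrence p_i = a_i*p_{i-1} + p_{i-2}, q_i = a_i*q_{i-1} + q_{i-2} with p_{-2}=0, p_{-1}=1, q_{-2}=1, q_{-1}=0:
  i=0: a_0=1, p_0 = 1*1 + 0 = 1, q_0 = 1*0 + 1 = 1.
  i=1: a_1=3, p_1 = 3*1 + 1 = 4, q_1 = 3*1 + 0 = 3.
  i=2: a_2=12, p_2 = 12*4 + 1 = 49, q_2 = 12*3 + 1 = 37.
  i=3: a_3=7, p_3 = 7*49 + 4 = 347, q_3 = 7*37 + 3 = 262.
  i=4: a_4=5, p_4 = 5*347 + 49 = 1784, q_4 = 5*262 + 37 = 1347.
  i=5: a_5=9, p_5 = 9*1784 + 347 = 16403, q_5 = 9*1347 + 262 = 12385.

1/1, 4/3, 49/37, 347/262, 1784/1347, 16403/12385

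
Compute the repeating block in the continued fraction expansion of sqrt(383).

[19; (1, 1, 3, 19, 3, 1, 1, 38)]

Write x_i = (sqrt(383) + m_i)/d_i with (m_0, d_0) = (0, 1). a_0 = floor(sqrt(383)) = 19, since 19^2 = 361 <= 383 < 400 = 20^2.
Iterate m_{i+1} = d_i*a_i - m_i, d_{i+1} = (383 - m_{i+1}^2)/d_i, a_{i+1} = floor((a_0 + m_{i+1})/d_{i+1}):
  m_1 = 1*19 - 0 = 19, d_1 = (383 - 19^2)/1 = 22/1 = 22, a_1 = floor((19 + 19)/22) = 1.
  m_2 = 22*1 - 19 = 3, d_2 = (383 - 3^2)/22 = 374/22 = 17, a_2 = floor((19 + 3)/17) = 1.
  m_3 = 17*1 - 3 = 14, d_3 = (383 - 14^2)/17 = 187/17 = 11, a_3 = floor((19 + 14)/11) = 3.
  m_4 = 11*3 - 14 = 19, d_4 = (383 - 19^2)/11 = 22/11 = 2, a_4 = floor((19 + 19)/2) = 19.
  m_5 = 2*19 - 19 = 19, d_5 = (383 - 19^2)/2 = 22/2 = 11, a_5 = floor((19 + 19)/11) = 3.
  m_6 = 11*3 - 19 = 14, d_6 = (383 - 14^2)/11 = 187/11 = 17, a_6 = floor((19 + 14)/17) = 1.
  m_7 = 17*1 - 14 = 3, d_7 = (383 - 3^2)/17 = 374/17 = 22, a_7 = floor((19 + 3)/22) = 1.
  m_8 = 22*1 - 3 = 19, d_8 = (383 - 19^2)/22 = 22/22 = 1, a_8 = floor((19 + 19)/1) = 38.
  m_9 = 1*38 - 19 = 19, d_9 = (383 - 19^2)/1 = 22/1 = 22: (m_9, d_9) = (m_1, d_1) = (19, 22), so from here the quotients repeat a_1, ..., a_8; the period length is 8.
Hence the expansion of sqrt(383) is a_0 = 19 followed by the repeating block 1, 1, 3, 19, 3, 1, 1, 38 (period 8).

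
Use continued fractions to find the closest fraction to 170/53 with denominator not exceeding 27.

Expand x = 170/53 as a continued fraction with the Euclidean algorithm:
  170 = 3*53 + 11, so a_0 = 3.
  53 = 4*11 + 9, so a_1 = 4.
  11 = 1*9 + 2, so a_2 = 1.
  9 = 4*2 + 1, so a_3 = 4.
  2 = 2*1 + 0, so a_4 = 2.
so x = [3; 4, 1, 4, 2].
Convergents (p_i = a_i*p_{i-1} + p_{i-2}, q_i = a_i*q_{i-1} + q_{i-2} with p_{-2}=0, p_{-1}=1, q_{-2}=1, q_{-1}=0), until the denominator exceeds 27:
  i=0: a_0=3, p_0 = 3*1 + 0 = 3, q_0 = 3*0 + 1 = 1.
  i=1: a_1=4, p_1 = 4*3 + 1 = 13, q_1 = 4*1 + 0 = 4.
  i=2: a_2=1, p_2 = 1*13 + 3 = 16, q_2 = 1*4 + 1 = 5.
  i=3: a_3=4, p_3 = 4*16 + 13 = 77, q_3 = 4*5 + 4 = 24.
  i=4: a_4=2, p_4 = 2*77 + 16 = 170, q_4 = 2*24 + 5 = 53.
q_4 = 53 > 27, so the last convergent with denominator <= 27 is p_3/q_3 = 77/24.
The closest fraction with denominator <= 27 is either p_3/q_3 or the intermediate fraction (k*p_3 + p_2)/(k*q_3 + q_2) with the largest k >= 1 whose denominator stays <= 27; these approach x as k grows, and every other convergent or intermediate fraction in range is farther away.
Largest k: floor((27 - q_2)/q_3) = floor((27 - 5)/24) = 0.
Since k = 0, no intermediate fraction beyond p_3/q_3 has denominator <= 27, so the convergent 77/24 is the closest (its error is |170*24 - 77*53|/(53*24) = 1/1272).

77/24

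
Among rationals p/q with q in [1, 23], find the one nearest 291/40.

Expand x = 291/40 as a continued fraction with the Euclidean algorithm:
  291 = 7*40 + 11, so a_0 = 7.
  40 = 3*11 + 7, so a_1 = 3.
  11 = 1*7 + 4, so a_2 = 1.
  7 = 1*4 + 3, so a_3 = 1.
  4 = 1*3 + 1, so a_4 = 1.
  3 = 3*1 + 0, so a_5 = 3.
so x = [7; 3, 1, 1, 1, 3].
Convergents (p_i = a_i*p_{i-1} + p_{i-2}, q_i = a_i*q_{i-1} + q_{i-2} with p_{-2}=0, p_{-1}=1, q_{-2}=1, q_{-1}=0), until the denominator exceeds 23:
  i=0: a_0=7, p_0 = 7*1 + 0 = 7, q_0 = 7*0 + 1 = 1.
  i=1: a_1=3, p_1 = 3*7 + 1 = 22, q_1 = 3*1 + 0 = 3.
  i=2: a_2=1, p_2 = 1*22 + 7 = 29, q_2 = 1*3 + 1 = 4.
  i=3: a_3=1, p_3 = 1*29 + 22 = 51, q_3 = 1*4 + 3 = 7.
  i=4: a_4=1, p_4 = 1*51 + 29 = 80, q_4 = 1*7 + 4 = 11.
  i=5: a_5=3, p_5 = 3*80 + 51 = 291, q_5 = 3*11 + 7 = 40.
q_5 = 40 > 23, so the last convergent with denominator <= 23 is p_4/q_4 = 80/11.
The closest fraction with denominator <= 23 is either p_4/q_4 or the intermediate fraction (k*p_4 + p_3)/(k*q_4 + q_3) with the largest k >= 1 whose denominator stays <= 23; these approach x as k grows, and every other convergent or intermediate fraction in range is farther away.
Largest k: floor((23 - q_3)/q_4) = floor((23 - 7)/11) = 1.
That gives (1*80 + 51)/(1*11 + 7) = 131/18.
Compare the errors: |x - 80/11| = |291*11 - 80*40|/(40*11) = 1/440, and |x - 131/18| = |291*18 - 131*40|/(40*18) = 2/720.
Cross-multiplying, 1*720 = 720 < 880 = 2*440, so 1/440 is smaller: the convergent 80/11 is closer to x than 131/18.

80/11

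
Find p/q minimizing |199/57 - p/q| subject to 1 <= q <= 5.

7/2

Expand x = 199/57 as a continued fraction with the Euclidean algorithm:
  199 = 3*57 + 28, so a_0 = 3.
  57 = 2*28 + 1, so a_1 = 2.
  28 = 28*1 + 0, so a_2 = 28.
so x = [3; 2, 28].
Convergents (p_i = a_i*p_{i-1} + p_{i-2}, q_i = a_i*q_{i-1} + q_{i-2} with p_{-2}=0, p_{-1}=1, q_{-2}=1, q_{-1}=0), until the denominator exceeds 5:
  i=0: a_0=3, p_0 = 3*1 + 0 = 3, q_0 = 3*0 + 1 = 1.
  i=1: a_1=2, p_1 = 2*3 + 1 = 7, q_1 = 2*1 + 0 = 2.
  i=2: a_2=28, p_2 = 28*7 + 3 = 199, q_2 = 28*2 + 1 = 57.
q_2 = 57 > 5, so the last convergent with denominator <= 5 is p_1/q_1 = 7/2.
The closest fraction with denominator <= 5 is either p_1/q_1 or the intermediate fraction (k*p_1 + p_0)/(k*q_1 + q_0) with the largest k >= 1 whose denominator stays <= 5; these approach x as k grows, and every other convergent or intermediate fraction in range is farther away.
Largest k: floor((5 - q_0)/q_1) = floor((5 - 1)/2) = 2.
That gives (2*7 + 3)/(2*2 + 1) = 17/5.
Compare the errors: |x - 7/2| = |199*2 - 7*57|/(57*2) = 1/114, and |x - 17/5| = |199*5 - 17*57|/(57*5) = 26/285.
Cross-multiplying, 1*285 = 285 < 2964 = 26*114, so 1/114 is smaller: the convergent 7/2 is closer to x than 17/5.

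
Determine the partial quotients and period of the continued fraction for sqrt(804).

[28; (2, 1, 4, 2, 18, 2, 4, 1, 2, 56)]

Write x_i = (sqrt(804) + m_i)/d_i with (m_0, d_0) = (0, 1). a_0 = floor(sqrt(804)) = 28, since 28^2 = 784 <= 804 < 841 = 29^2.
Iterate m_{i+1} = d_i*a_i - m_i, d_{i+1} = (804 - m_{i+1}^2)/d_i, a_{i+1} = floor((a_0 + m_{i+1})/d_{i+1}):
  m_1 = 1*28 - 0 = 28, d_1 = (804 - 28^2)/1 = 20/1 = 20, a_1 = floor((28 + 28)/20) = 2.
  m_2 = 20*2 - 28 = 12, d_2 = (804 - 12^2)/20 = 660/20 = 33, a_2 = floor((28 + 12)/33) = 1.
  m_3 = 33*1 - 12 = 21, d_3 = (804 - 21^2)/33 = 363/33 = 11, a_3 = floor((28 + 21)/11) = 4.
  m_4 = 11*4 - 21 = 23, d_4 = (804 - 23^2)/11 = 275/11 = 25, a_4 = floor((28 + 23)/25) = 2.
  m_5 = 25*2 - 23 = 27, d_5 = (804 - 27^2)/25 = 75/25 = 3, a_5 = floor((28 + 27)/3) = 18.
  m_6 = 3*18 - 27 = 27, d_6 = (804 - 27^2)/3 = 75/3 = 25, a_6 = floor((28 + 27)/25) = 2.
  m_7 = 25*2 - 27 = 23, d_7 = (804 - 23^2)/25 = 275/25 = 11, a_7 = floor((28 + 23)/11) = 4.
  m_8 = 11*4 - 23 = 21, d_8 = (804 - 21^2)/11 = 363/11 = 33, a_8 = floor((28 + 21)/33) = 1.
  m_9 = 33*1 - 21 = 12, d_9 = (804 - 12^2)/33 = 660/33 = 20, a_9 = floor((28 + 12)/20) = 2.
  m_10 = 20*2 - 12 = 28, d_10 = (804 - 28^2)/20 = 20/20 = 1, a_10 = floor((28 + 28)/1) = 56.
  m_11 = 1*56 - 28 = 28, d_11 = (804 - 28^2)/1 = 20/1 = 20: (m_11, d_11) = (m_1, d_1) = (28, 20), so from here the quotients repeat a_1, ..., a_10; the period length is 10.
Hence the expansion of sqrt(804) is a_0 = 28 followed by the repeating block 2, 1, 4, 2, 18, 2, 4, 1, 2, 56 (period 10).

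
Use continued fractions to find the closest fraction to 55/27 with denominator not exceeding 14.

Expand x = 55/27 as a continued fraction with the Euclidean algorithm:
  55 = 2*27 + 1, so a_0 = 2.
  27 = 27*1 + 0, so a_1 = 27.
so x = [2; 27].
Convergents (p_i = a_i*p_{i-1} + p_{i-2}, q_i = a_i*q_{i-1} + q_{i-2} with p_{-2}=0, p_{-1}=1, q_{-2}=1, q_{-1}=0), until the denominator exceeds 14:
  i=0: a_0=2, p_0 = 2*1 + 0 = 2, q_0 = 2*0 + 1 = 1.
  i=1: a_1=27, p_1 = 27*2 + 1 = 55, q_1 = 27*1 + 0 = 27.
q_1 = 27 > 14, so the last convergent with denominator <= 14 is p_0/q_0 = 2/1.
The closest fraction with denominator <= 14 is either p_0/q_0 or the intermediate fraction (k*p_0 + p_{-1})/(k*q_0 + q_{-1}) with the largest k >= 1 whose denominator stays <= 14; these approach x as k grows, and every other convergent or intermediate fraction in range is farther away.
Largest k: floor((14 - q_{-1})/q_0) = floor((14 - 0)/1) = 14 (using the seeds p_{-1} = 1, q_{-1} = 0).
That gives (14*2 + 1)/(14*1 + 0) = 29/14.
Compare the errors: |x - 2/1| = |55*1 - 2*27|/(27*1) = 1/27, and |x - 29/14| = |55*14 - 29*27|/(27*14) = 13/378.
Cross-multiplying, 13*27 = 351 < 378 = 1*378, so 13/378 is smaller: the intermediate fraction 29/14 is closer to x than 2/1.

29/14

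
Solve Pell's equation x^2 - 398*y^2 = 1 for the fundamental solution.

(x, y) = (399, 20)

First expand sqrt(398) as a continued fraction. With x_i = (sqrt(398) + m_i)/d_i and (m_0, d_0) = (0, 1): a_0 = floor(sqrt(398)) = 19, since 19^2 = 361 <= 398 < 400 = 20^2.
Iterate m_{i+1} = d_i*a_i - m_i, d_{i+1} = (398 - m_{i+1}^2)/d_i, a_{i+1} = floor((a_0 + m_{i+1})/d_{i+1}):
  m_1 = 1*19 - 0 = 19, d_1 = (398 - 19^2)/1 = 37/1 = 37, a_1 = floor((19 + 19)/37) = 1.
  m_2 = 37*1 - 19 = 18, d_2 = (398 - 18^2)/37 = 74/37 = 2, a_2 = floor((19 + 18)/2) = 18.
  m_3 = 2*18 - 18 = 18, d_3 = (398 - 18^2)/2 = 74/2 = 37, a_3 = floor((19 + 18)/37) = 1.
  m_4 = 37*1 - 18 = 19, d_4 = (398 - 19^2)/37 = 37/37 = 1, a_4 = floor((19 + 19)/1) = 38.
  m_5 = 1*38 - 19 = 19, d_5 = (398 - 19^2)/1 = 37/1 = 37: (m_5, d_5) = (m_1, d_1) = (19, 37), so from here the quotients repeat a_1, ..., a_4; the period length is 4.
So sqrt(398) = [19; (1, 18, 1, 38)] with period length k = 4.
k is even, so the fundamental solution of x^2 - 398y^2 = 1 is (p_{k-1}, q_{k-1}) = (p_3, q_3); compute convergents through index 3.
Convergents (p_i = a_i*p_{i-1} + p_{i-2}, q_i = a_i*q_{i-1} + q_{i-2} with p_{-2}=0, p_{-1}=1, q_{-2}=1, q_{-1}=0):
  i=0: a_0=19, p_0 = 19*1 + 0 = 19, q_0 = 19*0 + 1 = 1.
  i=1: a_1=1, p_1 = 1*19 + 1 = 20, q_1 = 1*1 + 0 = 1.
  i=2: a_2=18, p_2 = 18*20 + 19 = 379, q_2 = 18*1 + 1 = 19.
  i=3: a_3=1, p_3 = 1*379 + 20 = 399, q_3 = 1*19 + 1 = 20.
Check: 399^2 - 398*20^2 = 159201 - 159200 = 1, so (x, y) = (399, 20) solves the equation, and by the theorem it is the least positive solution.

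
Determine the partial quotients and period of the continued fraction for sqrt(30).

Write x_i = (sqrt(30) + m_i)/d_i with (m_0, d_0) = (0, 1). a_0 = floor(sqrt(30)) = 5, since 5^2 = 25 <= 30 < 36 = 6^2.
Iterate m_{i+1} = d_i*a_i - m_i, d_{i+1} = (30 - m_{i+1}^2)/d_i, a_{i+1} = floor((a_0 + m_{i+1})/d_{i+1}):
  m_1 = 1*5 - 0 = 5, d_1 = (30 - 5^2)/1 = 5/1 = 5, a_1 = floor((5 + 5)/5) = 2.
  m_2 = 5*2 - 5 = 5, d_2 = (30 - 5^2)/5 = 5/5 = 1, a_2 = floor((5 + 5)/1) = 10.
  m_3 = 1*10 - 5 = 5, d_3 = (30 - 5^2)/1 = 5/1 = 5: (m_3, d_3) = (m_1, d_1) = (5, 5), so from here the quotients repeat a_1, a_2; the period length is 2.
Hence the expansion of sqrt(30) is a_0 = 5 followed by the repeating block 2, 10 (period 2).

[5; (2, 10)]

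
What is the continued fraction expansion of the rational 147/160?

[0; 1, 11, 3, 4]

Run the Euclidean algorithm on 147 and 160; the successive quotients are the partial quotients a_0, a_1, ... (each step inverts the fractional part left over by the previous one):
  147 = 0*160 + 147, so a_0 = 0.
  160 = 1*147 + 13, so a_1 = 1.
  147 = 11*13 + 4, so a_2 = 11.
  13 = 3*4 + 1, so a_3 = 3.
  4 = 4*1 + 0, so a_4 = 4.
The remainder reaches 0 after 5 divisions, so the expansion has 5 partial quotients, read off in order.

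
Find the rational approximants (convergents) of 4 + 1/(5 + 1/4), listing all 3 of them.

Using the convergent recurrence p_i = a_i*p_{i-1} + p_{i-2}, q_i = a_i*q_{i-1} + q_{i-2} with p_{-2}=0, p_{-1}=1, q_{-2}=1, q_{-1}=0:
  i=0: a_0=4, p_0 = 4*1 + 0 = 4, q_0 = 4*0 + 1 = 1.
  i=1: a_1=5, p_1 = 5*4 + 1 = 21, q_1 = 5*1 + 0 = 5.
  i=2: a_2=4, p_2 = 4*21 + 4 = 88, q_2 = 4*5 + 1 = 21.

4/1, 21/5, 88/21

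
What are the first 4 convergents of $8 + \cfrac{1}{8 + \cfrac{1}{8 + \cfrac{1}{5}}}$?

8/1, 65/8, 528/65, 2705/333

Using the convergent recurrence p_i = a_i*p_{i-1} + p_{i-2}, q_i = a_i*q_{i-1} + q_{i-2} with p_{-2}=0, p_{-1}=1, q_{-2}=1, q_{-1}=0:
  i=0: a_0=8, p_0 = 8*1 + 0 = 8, q_0 = 8*0 + 1 = 1.
  i=1: a_1=8, p_1 = 8*8 + 1 = 65, q_1 = 8*1 + 0 = 8.
  i=2: a_2=8, p_2 = 8*65 + 8 = 528, q_2 = 8*8 + 1 = 65.
  i=3: a_3=5, p_3 = 5*528 + 65 = 2705, q_3 = 5*65 + 8 = 333.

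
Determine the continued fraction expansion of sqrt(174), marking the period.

[13; (5, 4, 5, 26)]

Write x_i = (sqrt(174) + m_i)/d_i with (m_0, d_0) = (0, 1). a_0 = floor(sqrt(174)) = 13, since 13^2 = 169 <= 174 < 196 = 14^2.
Iterate m_{i+1} = d_i*a_i - m_i, d_{i+1} = (174 - m_{i+1}^2)/d_i, a_{i+1} = floor((a_0 + m_{i+1})/d_{i+1}):
  m_1 = 1*13 - 0 = 13, d_1 = (174 - 13^2)/1 = 5/1 = 5, a_1 = floor((13 + 13)/5) = 5.
  m_2 = 5*5 - 13 = 12, d_2 = (174 - 12^2)/5 = 30/5 = 6, a_2 = floor((13 + 12)/6) = 4.
  m_3 = 6*4 - 12 = 12, d_3 = (174 - 12^2)/6 = 30/6 = 5, a_3 = floor((13 + 12)/5) = 5.
  m_4 = 5*5 - 12 = 13, d_4 = (174 - 13^2)/5 = 5/5 = 1, a_4 = floor((13 + 13)/1) = 26.
  m_5 = 1*26 - 13 = 13, d_5 = (174 - 13^2)/1 = 5/1 = 5: (m_5, d_5) = (m_1, d_1) = (13, 5), so from here the quotients repeat a_1, ..., a_4; the period length is 4.
Hence the expansion of sqrt(174) is a_0 = 13 followed by the repeating block 5, 4, 5, 26 (period 4).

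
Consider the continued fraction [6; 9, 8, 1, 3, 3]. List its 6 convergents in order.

6/1, 55/9, 446/73, 501/82, 1949/319, 6348/1039

Using the convergent recurrence p_i = a_i*p_{i-1} + p_{i-2}, q_i = a_i*q_{i-1} + q_{i-2} with p_{-2}=0, p_{-1}=1, q_{-2}=1, q_{-1}=0:
  i=0: a_0=6, p_0 = 6*1 + 0 = 6, q_0 = 6*0 + 1 = 1.
  i=1: a_1=9, p_1 = 9*6 + 1 = 55, q_1 = 9*1 + 0 = 9.
  i=2: a_2=8, p_2 = 8*55 + 6 = 446, q_2 = 8*9 + 1 = 73.
  i=3: a_3=1, p_3 = 1*446 + 55 = 501, q_3 = 1*73 + 9 = 82.
  i=4: a_4=3, p_4 = 3*501 + 446 = 1949, q_4 = 3*82 + 73 = 319.
  i=5: a_5=3, p_5 = 3*1949 + 501 = 6348, q_5 = 3*319 + 82 = 1039.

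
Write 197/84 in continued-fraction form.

Run the Euclidean algorithm on 197 and 84; the successive quotients are the partial quotients a_0, a_1, ... (each step inverts the fractional part left over by the previous one):
  197 = 2*84 + 29, so a_0 = 2.
  84 = 2*29 + 26, so a_1 = 2.
  29 = 1*26 + 3, so a_2 = 1.
  26 = 8*3 + 2, so a_3 = 8.
  3 = 1*2 + 1, so a_4 = 1.
  2 = 2*1 + 0, so a_5 = 2.
The remainder reaches 0 after 6 divisions, so the expansion has 6 partial quotients, read off in order.

[2; 2, 1, 8, 1, 2]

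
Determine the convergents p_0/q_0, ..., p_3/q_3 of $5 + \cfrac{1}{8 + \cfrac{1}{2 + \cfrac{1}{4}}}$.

5/1, 41/8, 87/17, 389/76

Using the convergent recurrence p_i = a_i*p_{i-1} + p_{i-2}, q_i = a_i*q_{i-1} + q_{i-2} with p_{-2}=0, p_{-1}=1, q_{-2}=1, q_{-1}=0:
  i=0: a_0=5, p_0 = 5*1 + 0 = 5, q_0 = 5*0 + 1 = 1.
  i=1: a_1=8, p_1 = 8*5 + 1 = 41, q_1 = 8*1 + 0 = 8.
  i=2: a_2=2, p_2 = 2*41 + 5 = 87, q_2 = 2*8 + 1 = 17.
  i=3: a_3=4, p_3 = 4*87 + 41 = 389, q_3 = 4*17 + 8 = 76.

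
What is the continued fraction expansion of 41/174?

[0; 4, 4, 10]

Run the Euclidean algorithm on 41 and 174; the successive quotients are the partial quotients a_0, a_1, ... (each step inverts the fractional part left over by the previous one):
  41 = 0*174 + 41, so a_0 = 0.
  174 = 4*41 + 10, so a_1 = 4.
  41 = 4*10 + 1, so a_2 = 4.
  10 = 10*1 + 0, so a_3 = 10.
The remainder reaches 0 after 4 divisions, so the expansion has 4 partial quotients, read off in order.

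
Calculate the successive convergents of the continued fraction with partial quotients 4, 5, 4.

4/1, 21/5, 88/21

Using the convergent recurrence p_i = a_i*p_{i-1} + p_{i-2}, q_i = a_i*q_{i-1} + q_{i-2} with p_{-2}=0, p_{-1}=1, q_{-2}=1, q_{-1}=0:
  i=0: a_0=4, p_0 = 4*1 + 0 = 4, q_0 = 4*0 + 1 = 1.
  i=1: a_1=5, p_1 = 5*4 + 1 = 21, q_1 = 5*1 + 0 = 5.
  i=2: a_2=4, p_2 = 4*21 + 4 = 88, q_2 = 4*5 + 1 = 21.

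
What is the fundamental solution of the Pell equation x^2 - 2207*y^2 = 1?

First expand sqrt(2207) as a continued fraction. With x_i = (sqrt(2207) + m_i)/d_i and (m_0, d_0) = (0, 1): a_0 = floor(sqrt(2207)) = 46, since 46^2 = 2116 <= 2207 < 2209 = 47^2.
Iterate m_{i+1} = d_i*a_i - m_i, d_{i+1} = (2207 - m_{i+1}^2)/d_i, a_{i+1} = floor((a_0 + m_{i+1})/d_{i+1}):
  m_1 = 1*46 - 0 = 46, d_1 = (2207 - 46^2)/1 = 91/1 = 91, a_1 = floor((46 + 46)/91) = 1.
  m_2 = 91*1 - 46 = 45, d_2 = (2207 - 45^2)/91 = 182/91 = 2, a_2 = floor((46 + 45)/2) = 45.
  m_3 = 2*45 - 45 = 45, d_3 = (2207 - 45^2)/2 = 182/2 = 91, a_3 = floor((46 + 45)/91) = 1.
  m_4 = 91*1 - 45 = 46, d_4 = (2207 - 46^2)/91 = 91/91 = 1, a_4 = floor((46 + 46)/1) = 92.
  m_5 = 1*92 - 46 = 46, d_5 = (2207 - 46^2)/1 = 91/1 = 91: (m_5, d_5) = (m_1, d_1) = (46, 91), so from here the quotients repeat a_1, ..., a_4; the period length is 4.
So sqrt(2207) = [46; (1, 45, 1, 92)] with period length k = 4.
k is even, so the fundamental solution of x^2 - 2207y^2 = 1 is (p_{k-1}, q_{k-1}) = (p_3, q_3); compute convergents through index 3.
Convergents (p_i = a_i*p_{i-1} + p_{i-2}, q_i = a_i*q_{i-1} + q_{i-2} with p_{-2}=0, p_{-1}=1, q_{-2}=1, q_{-1}=0):
  i=0: a_0=46, p_0 = 46*1 + 0 = 46, q_0 = 46*0 + 1 = 1.
  i=1: a_1=1, p_1 = 1*46 + 1 = 47, q_1 = 1*1 + 0 = 1.
  i=2: a_2=45, p_2 = 45*47 + 46 = 2161, q_2 = 45*1 + 1 = 46.
  i=3: a_3=1, p_3 = 1*2161 + 47 = 2208, q_3 = 1*46 + 1 = 47.
Check: 2208^2 - 2207*47^2 = 4875264 - 4875263 = 1, so (x, y) = (2208, 47) solves the equation, and by the theorem it is the least positive solution.

(x, y) = (2208, 47)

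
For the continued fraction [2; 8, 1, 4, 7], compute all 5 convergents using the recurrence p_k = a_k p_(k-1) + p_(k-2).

Using the convergent recurrence p_i = a_i*p_{i-1} + p_{i-2}, q_i = a_i*q_{i-1} + q_{i-2} with p_{-2}=0, p_{-1}=1, q_{-2}=1, q_{-1}=0:
  i=0: a_0=2, p_0 = 2*1 + 0 = 2, q_0 = 2*0 + 1 = 1.
  i=1: a_1=8, p_1 = 8*2 + 1 = 17, q_1 = 8*1 + 0 = 8.
  i=2: a_2=1, p_2 = 1*17 + 2 = 19, q_2 = 1*8 + 1 = 9.
  i=3: a_3=4, p_3 = 4*19 + 17 = 93, q_3 = 4*9 + 8 = 44.
  i=4: a_4=7, p_4 = 7*93 + 19 = 670, q_4 = 7*44 + 9 = 317.

2/1, 17/8, 19/9, 93/44, 670/317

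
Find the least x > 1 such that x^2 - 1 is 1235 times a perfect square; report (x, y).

(x, y) = (246, 7)

First expand sqrt(1235) as a continued fraction. With x_i = (sqrt(1235) + m_i)/d_i and (m_0, d_0) = (0, 1): a_0 = floor(sqrt(1235)) = 35, since 35^2 = 1225 <= 1235 < 1296 = 36^2.
Iterate m_{i+1} = d_i*a_i - m_i, d_{i+1} = (1235 - m_{i+1}^2)/d_i, a_{i+1} = floor((a_0 + m_{i+1})/d_{i+1}):
  m_1 = 1*35 - 0 = 35, d_1 = (1235 - 35^2)/1 = 10/1 = 10, a_1 = floor((35 + 35)/10) = 7.
  m_2 = 10*7 - 35 = 35, d_2 = (1235 - 35^2)/10 = 10/10 = 1, a_2 = floor((35 + 35)/1) = 70.
  m_3 = 1*70 - 35 = 35, d_3 = (1235 - 35^2)/1 = 10/1 = 10: (m_3, d_3) = (m_1, d_1) = (35, 10), so from here the quotients repeat a_1, a_2; the period length is 2.
So sqrt(1235) = [35; (7, 70)] with period length k = 2.
k is even, so the fundamental solution of x^2 - 1235y^2 = 1 is (p_{k-1}, q_{k-1}) = (p_1, q_1); compute convergents through index 1.
Convergents (p_i = a_i*p_{i-1} + p_{i-2}, q_i = a_i*q_{i-1} + q_{i-2} with p_{-2}=0, p_{-1}=1, q_{-2}=1, q_{-1}=0):
  i=0: a_0=35, p_0 = 35*1 + 0 = 35, q_0 = 35*0 + 1 = 1.
  i=1: a_1=7, p_1 = 7*35 + 1 = 246, q_1 = 7*1 + 0 = 7.
Check: 246^2 - 1235*7^2 = 60516 - 60515 = 1, so (x, y) = (246, 7) solves the equation, and by the theorem it is the least positive solution.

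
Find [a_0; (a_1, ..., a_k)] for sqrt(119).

Write x_i = (sqrt(119) + m_i)/d_i with (m_0, d_0) = (0, 1). a_0 = floor(sqrt(119)) = 10, since 10^2 = 100 <= 119 < 121 = 11^2.
Iterate m_{i+1} = d_i*a_i - m_i, d_{i+1} = (119 - m_{i+1}^2)/d_i, a_{i+1} = floor((a_0 + m_{i+1})/d_{i+1}):
  m_1 = 1*10 - 0 = 10, d_1 = (119 - 10^2)/1 = 19/1 = 19, a_1 = floor((10 + 10)/19) = 1.
  m_2 = 19*1 - 10 = 9, d_2 = (119 - 9^2)/19 = 38/19 = 2, a_2 = floor((10 + 9)/2) = 9.
  m_3 = 2*9 - 9 = 9, d_3 = (119 - 9^2)/2 = 38/2 = 19, a_3 = floor((10 + 9)/19) = 1.
  m_4 = 19*1 - 9 = 10, d_4 = (119 - 10^2)/19 = 19/19 = 1, a_4 = floor((10 + 10)/1) = 20.
  m_5 = 1*20 - 10 = 10, d_5 = (119 - 10^2)/1 = 19/1 = 19: (m_5, d_5) = (m_1, d_1) = (10, 19), so from here the quotients repeat a_1, ..., a_4; the period length is 4.
Hence the expansion of sqrt(119) is a_0 = 10 followed by the repeating block 1, 9, 1, 20 (period 4).

[10; (1, 9, 1, 20)]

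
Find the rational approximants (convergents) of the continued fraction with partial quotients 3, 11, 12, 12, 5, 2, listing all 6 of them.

3/1, 34/11, 411/133, 4966/1607, 25241/8168, 55448/17943

Using the convergent recurrence p_i = a_i*p_{i-1} + p_{i-2}, q_i = a_i*q_{i-1} + q_{i-2} with p_{-2}=0, p_{-1}=1, q_{-2}=1, q_{-1}=0:
  i=0: a_0=3, p_0 = 3*1 + 0 = 3, q_0 = 3*0 + 1 = 1.
  i=1: a_1=11, p_1 = 11*3 + 1 = 34, q_1 = 11*1 + 0 = 11.
  i=2: a_2=12, p_2 = 12*34 + 3 = 411, q_2 = 12*11 + 1 = 133.
  i=3: a_3=12, p_3 = 12*411 + 34 = 4966, q_3 = 12*133 + 11 = 1607.
  i=4: a_4=5, p_4 = 5*4966 + 411 = 25241, q_4 = 5*1607 + 133 = 8168.
  i=5: a_5=2, p_5 = 2*25241 + 4966 = 55448, q_5 = 2*8168 + 1607 = 17943.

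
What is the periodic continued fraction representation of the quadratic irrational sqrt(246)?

Write x_i = (sqrt(246) + m_i)/d_i with (m_0, d_0) = (0, 1). a_0 = floor(sqrt(246)) = 15, since 15^2 = 225 <= 246 < 256 = 16^2.
Iterate m_{i+1} = d_i*a_i - m_i, d_{i+1} = (246 - m_{i+1}^2)/d_i, a_{i+1} = floor((a_0 + m_{i+1})/d_{i+1}):
  m_1 = 1*15 - 0 = 15, d_1 = (246 - 15^2)/1 = 21/1 = 21, a_1 = floor((15 + 15)/21) = 1.
  m_2 = 21*1 - 15 = 6, d_2 = (246 - 6^2)/21 = 210/21 = 10, a_2 = floor((15 + 6)/10) = 2.
  m_3 = 10*2 - 6 = 14, d_3 = (246 - 14^2)/10 = 50/10 = 5, a_3 = floor((15 + 14)/5) = 5.
  m_4 = 5*5 - 14 = 11, d_4 = (246 - 11^2)/5 = 125/5 = 25, a_4 = floor((15 + 11)/25) = 1.
  m_5 = 25*1 - 11 = 14, d_5 = (246 - 14^2)/25 = 50/25 = 2, a_5 = floor((15 + 14)/2) = 14.
  m_6 = 2*14 - 14 = 14, d_6 = (246 - 14^2)/2 = 50/2 = 25, a_6 = floor((15 + 14)/25) = 1.
  m_7 = 25*1 - 14 = 11, d_7 = (246 - 11^2)/25 = 125/25 = 5, a_7 = floor((15 + 11)/5) = 5.
  m_8 = 5*5 - 11 = 14, d_8 = (246 - 14^2)/5 = 50/5 = 10, a_8 = floor((15 + 14)/10) = 2.
  m_9 = 10*2 - 14 = 6, d_9 = (246 - 6^2)/10 = 210/10 = 21, a_9 = floor((15 + 6)/21) = 1.
  m_10 = 21*1 - 6 = 15, d_10 = (246 - 15^2)/21 = 21/21 = 1, a_10 = floor((15 + 15)/1) = 30.
  m_11 = 1*30 - 15 = 15, d_11 = (246 - 15^2)/1 = 21/1 = 21: (m_11, d_11) = (m_1, d_1) = (15, 21), so from here the quotients repeat a_1, ..., a_10; the period length is 10.
Hence the expansion of sqrt(246) is a_0 = 15 followed by the repeating block 1, 2, 5, 1, 14, 1, 5, 2, 1, 30 (period 10).

[15; (1, 2, 5, 1, 14, 1, 5, 2, 1, 30)]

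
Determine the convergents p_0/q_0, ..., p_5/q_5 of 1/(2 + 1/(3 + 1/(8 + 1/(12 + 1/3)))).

Using the convergent recurrence p_i = a_i*p_{i-1} + p_{i-2}, q_i = a_i*q_{i-1} + q_{i-2} with p_{-2}=0, p_{-1}=1, q_{-2}=1, q_{-1}=0:
  i=0: a_0=0, p_0 = 0*1 + 0 = 0, q_0 = 0*0 + 1 = 1.
  i=1: a_1=2, p_1 = 2*0 + 1 = 1, q_1 = 2*1 + 0 = 2.
  i=2: a_2=3, p_2 = 3*1 + 0 = 3, q_2 = 3*2 + 1 = 7.
  i=3: a_3=8, p_3 = 8*3 + 1 = 25, q_3 = 8*7 + 2 = 58.
  i=4: a_4=12, p_4 = 12*25 + 3 = 303, q_4 = 12*58 + 7 = 703.
  i=5: a_5=3, p_5 = 3*303 + 25 = 934, q_5 = 3*703 + 58 = 2167.

0/1, 1/2, 3/7, 25/58, 303/703, 934/2167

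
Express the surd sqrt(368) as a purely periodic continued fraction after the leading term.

[19; (5, 2, 5, 38)]

Write x_i = (sqrt(368) + m_i)/d_i with (m_0, d_0) = (0, 1). a_0 = floor(sqrt(368)) = 19, since 19^2 = 361 <= 368 < 400 = 20^2.
Iterate m_{i+1} = d_i*a_i - m_i, d_{i+1} = (368 - m_{i+1}^2)/d_i, a_{i+1} = floor((a_0 + m_{i+1})/d_{i+1}):
  m_1 = 1*19 - 0 = 19, d_1 = (368 - 19^2)/1 = 7/1 = 7, a_1 = floor((19 + 19)/7) = 5.
  m_2 = 7*5 - 19 = 16, d_2 = (368 - 16^2)/7 = 112/7 = 16, a_2 = floor((19 + 16)/16) = 2.
  m_3 = 16*2 - 16 = 16, d_3 = (368 - 16^2)/16 = 112/16 = 7, a_3 = floor((19 + 16)/7) = 5.
  m_4 = 7*5 - 16 = 19, d_4 = (368 - 19^2)/7 = 7/7 = 1, a_4 = floor((19 + 19)/1) = 38.
  m_5 = 1*38 - 19 = 19, d_5 = (368 - 19^2)/1 = 7/1 = 7: (m_5, d_5) = (m_1, d_1) = (19, 7), so from here the quotients repeat a_1, ..., a_4; the period length is 4.
Hence the expansion of sqrt(368) is a_0 = 19 followed by the repeating block 5, 2, 5, 38 (period 4).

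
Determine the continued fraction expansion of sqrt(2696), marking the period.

[51; (1, 11, 1, 102)]

Write x_i = (sqrt(2696) + m_i)/d_i with (m_0, d_0) = (0, 1). a_0 = floor(sqrt(2696)) = 51, since 51^2 = 2601 <= 2696 < 2704 = 52^2.
Iterate m_{i+1} = d_i*a_i - m_i, d_{i+1} = (2696 - m_{i+1}^2)/d_i, a_{i+1} = floor((a_0 + m_{i+1})/d_{i+1}):
  m_1 = 1*51 - 0 = 51, d_1 = (2696 - 51^2)/1 = 95/1 = 95, a_1 = floor((51 + 51)/95) = 1.
  m_2 = 95*1 - 51 = 44, d_2 = (2696 - 44^2)/95 = 760/95 = 8, a_2 = floor((51 + 44)/8) = 11.
  m_3 = 8*11 - 44 = 44, d_3 = (2696 - 44^2)/8 = 760/8 = 95, a_3 = floor((51 + 44)/95) = 1.
  m_4 = 95*1 - 44 = 51, d_4 = (2696 - 51^2)/95 = 95/95 = 1, a_4 = floor((51 + 51)/1) = 102.
  m_5 = 1*102 - 51 = 51, d_5 = (2696 - 51^2)/1 = 95/1 = 95: (m_5, d_5) = (m_1, d_1) = (51, 95), so from here the quotients repeat a_1, ..., a_4; the period length is 4.
Hence the expansion of sqrt(2696) is a_0 = 51 followed by the repeating block 1, 11, 1, 102 (period 4).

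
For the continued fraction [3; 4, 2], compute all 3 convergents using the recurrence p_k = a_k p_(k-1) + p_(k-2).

Using the convergent recurrence p_i = a_i*p_{i-1} + p_{i-2}, q_i = a_i*q_{i-1} + q_{i-2} with p_{-2}=0, p_{-1}=1, q_{-2}=1, q_{-1}=0:
  i=0: a_0=3, p_0 = 3*1 + 0 = 3, q_0 = 3*0 + 1 = 1.
  i=1: a_1=4, p_1 = 4*3 + 1 = 13, q_1 = 4*1 + 0 = 4.
  i=2: a_2=2, p_2 = 2*13 + 3 = 29, q_2 = 2*4 + 1 = 9.

3/1, 13/4, 29/9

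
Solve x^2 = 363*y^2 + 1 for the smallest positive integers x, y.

(x, y) = (362, 19)

First expand sqrt(363) as a continued fraction. With x_i = (sqrt(363) + m_i)/d_i and (m_0, d_0) = (0, 1): a_0 = floor(sqrt(363)) = 19, since 19^2 = 361 <= 363 < 400 = 20^2.
Iterate m_{i+1} = d_i*a_i - m_i, d_{i+1} = (363 - m_{i+1}^2)/d_i, a_{i+1} = floor((a_0 + m_{i+1})/d_{i+1}):
  m_1 = 1*19 - 0 = 19, d_1 = (363 - 19^2)/1 = 2/1 = 2, a_1 = floor((19 + 19)/2) = 19.
  m_2 = 2*19 - 19 = 19, d_2 = (363 - 19^2)/2 = 2/2 = 1, a_2 = floor((19 + 19)/1) = 38.
  m_3 = 1*38 - 19 = 19, d_3 = (363 - 19^2)/1 = 2/1 = 2: (m_3, d_3) = (m_1, d_1) = (19, 2), so from here the quotients repeat a_1, a_2; the period length is 2.
So sqrt(363) = [19; (19, 38)] with period length k = 2.
k is even, so the fundamental solution of x^2 - 363y^2 = 1 is (p_{k-1}, q_{k-1}) = (p_1, q_1); compute convergents through index 1.
Convergents (p_i = a_i*p_{i-1} + p_{i-2}, q_i = a_i*q_{i-1} + q_{i-2} with p_{-2}=0, p_{-1}=1, q_{-2}=1, q_{-1}=0):
  i=0: a_0=19, p_0 = 19*1 + 0 = 19, q_0 = 19*0 + 1 = 1.
  i=1: a_1=19, p_1 = 19*19 + 1 = 362, q_1 = 19*1 + 0 = 19.
Check: 362^2 - 363*19^2 = 131044 - 131043 = 1, so (x, y) = (362, 19) solves the equation, and by the theorem it is the least positive solution.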